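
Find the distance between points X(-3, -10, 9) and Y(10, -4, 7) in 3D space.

d = √[(x₂-x₁)² + (y₂-y₁)² + (z₂-z₁)²]
  = √[13² + 6² + (-2)²]
  = √[169 + 36 + 4]
  = √209
  ≈ 14.46

14.46


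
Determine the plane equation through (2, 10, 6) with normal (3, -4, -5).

The plane through P with normal n = (a, b, c) satisfies n·(r - P) = 0,
i.e. ax + by + cz = a·x₀ + b·y₀ + c·z₀.
d = 3·2 + (-4)·10 + (-5)·6
  = 6 - 40 - 30
  = -64
Equation: 3x - 4y - 5z = -64

3x - 4y - 5z = -64


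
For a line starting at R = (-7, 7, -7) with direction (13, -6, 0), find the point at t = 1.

P(t) = R + t·d
  = (-7 + 13·1, 7 + (-6)·1, -7 + 0·1)
  = (-7 + 13, 7 - 6, -7 + 0)
  = (6, 1, -7)

(6, 1, -7)


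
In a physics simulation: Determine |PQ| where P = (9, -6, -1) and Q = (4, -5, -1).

d = √[(x₂-x₁)² + (y₂-y₁)² + (z₂-z₁)²]
  = √[(-5)² + 1² + 0²]
  = √[25 + 1 + 0]
  = √26
  ≈ 5.099

5.099


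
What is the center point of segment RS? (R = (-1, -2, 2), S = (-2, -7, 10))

M = ((x₁+x₂)/2, (y₁+y₂)/2, (z₁+z₂)/2)
  = ((-1 - 2)/2, (-2 - 7)/2, (2 + 10)/2)
  = (-3/2, -9/2, 12/2)
  = (-1.5, -4.5, 6)

(-1.5, -4.5, 6)


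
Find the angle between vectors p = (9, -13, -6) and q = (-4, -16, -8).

p·q = 9·(-4) + (-13)·(-16) + (-6)·(-8) = -36 + 208 + 48 = 220
|p| = √(9² + (-13)² + (-6)²) = √286 ≈ 16.91
|q| = √((-4)² + (-16)² + (-8)²) = √336 ≈ 18.33
cos θ = (p·q)/(|p||q|) = 220/(16.91·18.33) ≈ 0.7097
θ = arccos(0.7097) ≈ 44.79°

44.79°


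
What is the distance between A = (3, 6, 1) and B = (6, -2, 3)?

d = √[(x₂-x₁)² + (y₂-y₁)² + (z₂-z₁)²]
  = √[3² + (-8)² + 2²]
  = √[9 + 64 + 4]
  = √77
  ≈ 8.775

8.775


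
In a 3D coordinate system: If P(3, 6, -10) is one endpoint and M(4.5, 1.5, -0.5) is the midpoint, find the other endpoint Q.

Q = 2M - P
  = (2·4.5 - 3, 2·1.5 - 6, 2·(-0.5) - (-10))
  = (9 - 3, 3 - 6, -1 + 10)
  = (6, -3, 9)

(6, -3, 9)


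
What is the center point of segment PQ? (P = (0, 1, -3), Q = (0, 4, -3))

M = ((x₁+x₂)/2, (y₁+y₂)/2, (z₁+z₂)/2)
  = ((0 + 0)/2, (1 + 4)/2, (-3 - 3)/2)
  = (0/2, 5/2, -6/2)
  = (0, 2.5, -3)

(0, 2.5, -3)


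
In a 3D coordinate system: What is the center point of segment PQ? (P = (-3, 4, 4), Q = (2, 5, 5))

M = ((x₁+x₂)/2, (y₁+y₂)/2, (z₁+z₂)/2)
  = ((-3 + 2)/2, (4 + 5)/2, (4 + 5)/2)
  = (-1/2, 9/2, 9/2)
  = (-0.5, 4.5, 4.5)

(-0.5, 4.5, 4.5)


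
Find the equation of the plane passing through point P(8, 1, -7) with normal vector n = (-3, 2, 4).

The plane through P with normal n = (a, b, c) satisfies n·(r - P) = 0,
i.e. ax + by + cz = a·x₀ + b·y₀ + c·z₀.
d = (-3)·8 + 2·1 + 4·(-7)
  = -24 + 2 - 28
  = -50
Equation: -3x + 2y + 4z = -50

-3x + 2y + 4z = -50


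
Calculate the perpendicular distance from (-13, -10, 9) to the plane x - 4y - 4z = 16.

distance = |a·x₀ + b·y₀ + c·z₀ - d| / √(a² + b² + c²)
  = |1·(-13) + (-4)·(-10) + (-4)·9 - 16| / √(1² + (-4)² + (-4)²)
  = |-13 + 40 - 36 - 16| / √(1 + 16 + 16)
  = |-25| / √33
  = 25 / 5.745
  ≈ 4.352

4.352


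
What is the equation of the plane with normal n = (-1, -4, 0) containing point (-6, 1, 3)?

The plane through P with normal n = (a, b, c) satisfies n·(r - P) = 0,
i.e. ax + by + cz = a·x₀ + b·y₀ + c·z₀.
d = (-1)·(-6) + (-4)·1 + 0·3
  = 6 - 4 + 0
  = 2
Equation: -x - 4y = 2

-x - 4y = 2


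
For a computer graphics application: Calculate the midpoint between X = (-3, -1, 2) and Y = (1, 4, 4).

M = ((x₁+x₂)/2, (y₁+y₂)/2, (z₁+z₂)/2)
  = ((-3 + 1)/2, (-1 + 4)/2, (2 + 4)/2)
  = (-2/2, 3/2, 6/2)
  = (-1, 1.5, 3)

(-1, 1.5, 3)


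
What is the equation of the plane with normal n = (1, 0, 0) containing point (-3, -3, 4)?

The plane through P with normal n = (a, b, c) satisfies n·(r - P) = 0,
i.e. ax + by + cz = a·x₀ + b·y₀ + c·z₀.
d = 1·(-3) + 0·(-3) + 0·4
  = -3 + 0 + 0
  = -3
Equation: x = -3

x = -3


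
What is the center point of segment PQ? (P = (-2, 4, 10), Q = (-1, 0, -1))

M = ((x₁+x₂)/2, (y₁+y₂)/2, (z₁+z₂)/2)
  = ((-2 - 1)/2, (4 + 0)/2, (10 - 1)/2)
  = (-3/2, 4/2, 9/2)
  = (-1.5, 2, 4.5)

(-1.5, 2, 4.5)


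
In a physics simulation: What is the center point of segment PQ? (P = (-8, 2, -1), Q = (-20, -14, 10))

M = ((x₁+x₂)/2, (y₁+y₂)/2, (z₁+z₂)/2)
  = ((-8 - 20)/2, (2 - 14)/2, (-1 + 10)/2)
  = (-28/2, -12/2, 9/2)
  = (-14, -6, 4.5)

(-14, -6, 4.5)


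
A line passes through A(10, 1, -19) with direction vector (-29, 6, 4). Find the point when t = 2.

P(t) = A + t·d
  = (10 + (-29)·2, 1 + 6·2, -19 + 4·2)
  = (10 - 58, 1 + 12, -19 + 8)
  = (-48, 13, -11)

(-48, 13, -11)


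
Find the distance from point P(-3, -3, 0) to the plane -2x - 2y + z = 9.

distance = |a·x₀ + b·y₀ + c·z₀ - d| / √(a² + b² + c²)
  = |(-2)·(-3) + (-2)·(-3) + 1·0 - 9| / √((-2)² + (-2)² + 1²)
  = |6 + 6 + 0 - 9| / √(4 + 4 + 1)
  = |3| / √9
  = 3 / 3
  ≈ 1

1


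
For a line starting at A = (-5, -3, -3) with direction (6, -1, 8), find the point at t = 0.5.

P(t) = A + t·d
  = (-5 + 6·0.5, -3 + (-1)·0.5, -3 + 8·0.5)
  = (-5 + 3, -3 - 0.5, -3 + 4)
  = (-2, -3.5, 1)

(-2, -3.5, 1)


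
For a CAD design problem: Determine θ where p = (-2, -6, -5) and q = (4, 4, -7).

p·q = (-2)·4 + (-6)·4 + (-5)·(-7) = -8 - 24 + 35 = 3
|p| = √((-2)² + (-6)² + (-5)²) = √65 ≈ 8.062
|q| = √(4² + 4² + (-7)²) = √81 ≈ 9
cos θ = (p·q)/(|p||q|) = 3/(8.062·9) ≈ 0.04134
θ = arccos(0.04134) ≈ 87.63°

87.63°


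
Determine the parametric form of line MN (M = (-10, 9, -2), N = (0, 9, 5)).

Direction vector d = N - M = (0 + 10, 9 - 9, 5 + 2) = (10, 0, 7)
Parametric form r = M + t·d:
x = -10 + 10t, y = 9, z = -2 + 7t

x = -10 + 10t, y = 9, z = -2 + 7t


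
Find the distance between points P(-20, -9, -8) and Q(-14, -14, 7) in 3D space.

d = √[(x₂-x₁)² + (y₂-y₁)² + (z₂-z₁)²]
  = √[6² + (-5)² + 15²]
  = √[36 + 25 + 225]
  = √286
  ≈ 16.91

16.91


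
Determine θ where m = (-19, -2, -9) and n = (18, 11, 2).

m·n = (-19)·18 + (-2)·11 + (-9)·2 = -342 - 22 - 18 = -382
|m| = √((-19)² + (-2)² + (-9)²) = √446 ≈ 21.12
|n| = √(18² + 11² + 2²) = √449 ≈ 21.19
cos θ = (m·n)/(|m||n|) = -382/(21.12·21.19) ≈ -0.8536
θ = arccos(-0.8536) ≈ 148.6°

148.6°


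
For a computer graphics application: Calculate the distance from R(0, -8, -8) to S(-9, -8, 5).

d = √[(x₂-x₁)² + (y₂-y₁)² + (z₂-z₁)²]
  = √[(-9)² + 0² + 13²]
  = √[81 + 0 + 169]
  = √250
  ≈ 15.81

15.81


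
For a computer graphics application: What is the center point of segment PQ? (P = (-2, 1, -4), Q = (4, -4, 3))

M = ((x₁+x₂)/2, (y₁+y₂)/2, (z₁+z₂)/2)
  = ((-2 + 4)/2, (1 - 4)/2, (-4 + 3)/2)
  = (2/2, -3/2, -1/2)
  = (1, -1.5, -0.5)

(1, -1.5, -0.5)


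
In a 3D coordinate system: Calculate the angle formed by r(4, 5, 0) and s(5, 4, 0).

r·s = 4·5 + 5·4 + 0·0 = 20 + 20 + 0 = 40
|r| = √(4² + 5² + 0²) = √41 ≈ 6.403
|s| = √(5² + 4² + 0²) = √41 ≈ 6.403
cos θ = (r·s)/(|r||s|) = 40/(6.403·6.403) ≈ 0.9756
θ = arccos(0.9756) ≈ 12.68°

12.68°


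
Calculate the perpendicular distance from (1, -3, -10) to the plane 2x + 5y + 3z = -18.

distance = |a·x₀ + b·y₀ + c·z₀ - d| / √(a² + b² + c²)
  = |2·1 + 5·(-3) + 3·(-10) - (-18)| / √(2² + 5² + 3²)
  = |2 - 15 - 30 + 18| / √(4 + 25 + 9)
  = |-25| / √38
  = 25 / 6.164
  ≈ 4.056

4.056


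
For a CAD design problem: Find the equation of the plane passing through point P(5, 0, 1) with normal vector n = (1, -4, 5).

The plane through P with normal n = (a, b, c) satisfies n·(r - P) = 0,
i.e. ax + by + cz = a·x₀ + b·y₀ + c·z₀.
d = 1·5 + (-4)·0 + 5·1
  = 5 + 0 + 5
  = 10
Equation: x - 4y + 5z = 10

x - 4y + 5z = 10


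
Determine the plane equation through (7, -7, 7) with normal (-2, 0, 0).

The plane through P with normal n = (a, b, c) satisfies n·(r - P) = 0,
i.e. ax + by + cz = a·x₀ + b·y₀ + c·z₀.
d = (-2)·7 + 0·(-7) + 0·7
  = -14 + 0 + 0
  = -14
Equation: -2x = -14

-2x = -14


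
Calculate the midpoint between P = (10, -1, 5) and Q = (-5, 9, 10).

M = ((x₁+x₂)/2, (y₁+y₂)/2, (z₁+z₂)/2)
  = ((10 - 5)/2, (-1 + 9)/2, (5 + 10)/2)
  = (5/2, 8/2, 15/2)
  = (2.5, 4, 7.5)

(2.5, 4, 7.5)


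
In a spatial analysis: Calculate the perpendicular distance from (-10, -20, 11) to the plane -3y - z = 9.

distance = |a·x₀ + b·y₀ + c·z₀ - d| / √(a² + b² + c²)
  = |0·(-10) + (-3)·(-20) + (-1)·11 - 9| / √(0² + (-3)² + (-1)²)
  = |0 + 60 - 11 - 9| / √(0 + 9 + 1)
  = |40| / √10
  = 40 / 3.162
  ≈ 12.65

12.65


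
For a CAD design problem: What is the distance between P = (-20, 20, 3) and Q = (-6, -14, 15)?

d = √[(x₂-x₁)² + (y₂-y₁)² + (z₂-z₁)²]
  = √[14² + (-34)² + 12²]
  = √[196 + 1156 + 144]
  = √1496
  ≈ 38.68

38.68


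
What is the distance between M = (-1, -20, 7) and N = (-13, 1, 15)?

d = √[(x₂-x₁)² + (y₂-y₁)² + (z₂-z₁)²]
  = √[(-12)² + 21² + 8²]
  = √[144 + 441 + 64]
  = √649
  ≈ 25.48

25.48


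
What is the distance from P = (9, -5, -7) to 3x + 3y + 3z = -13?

distance = |a·x₀ + b·y₀ + c·z₀ - d| / √(a² + b² + c²)
  = |3·9 + 3·(-5) + 3·(-7) - (-13)| / √(3² + 3² + 3²)
  = |27 - 15 - 21 + 13| / √(9 + 9 + 9)
  = |4| / √27
  = 4 / 5.196
  ≈ 0.7698

0.7698


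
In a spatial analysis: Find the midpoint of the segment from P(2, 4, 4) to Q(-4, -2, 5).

M = ((x₁+x₂)/2, (y₁+y₂)/2, (z₁+z₂)/2)
  = ((2 - 4)/2, (4 - 2)/2, (4 + 5)/2)
  = (-2/2, 2/2, 9/2)
  = (-1, 1, 4.5)

(-1, 1, 4.5)


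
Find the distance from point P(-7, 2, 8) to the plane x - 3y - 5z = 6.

distance = |a·x₀ + b·y₀ + c·z₀ - d| / √(a² + b² + c²)
  = |1·(-7) + (-3)·2 + (-5)·8 - 6| / √(1² + (-3)² + (-5)²)
  = |-7 - 6 - 40 - 6| / √(1 + 9 + 25)
  = |-59| / √35
  = 59 / 5.916
  ≈ 9.973

9.973


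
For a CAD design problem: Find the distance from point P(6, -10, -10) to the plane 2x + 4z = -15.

distance = |a·x₀ + b·y₀ + c·z₀ - d| / √(a² + b² + c²)
  = |2·6 + 0·(-10) + 4·(-10) - (-15)| / √(2² + 0² + 4²)
  = |12 + 0 - 40 + 15| / √(4 + 0 + 16)
  = |-13| / √20
  = 13 / 4.472
  ≈ 2.907

2.907


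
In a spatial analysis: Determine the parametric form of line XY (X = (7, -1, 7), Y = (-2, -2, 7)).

Direction vector d = Y - X = (-2 - 7, -2 + 1, 7 - 7) = (-9, -1, 0)
Parametric form r = X + t·d:
x = 7 - 9t, y = -1 - t, z = 7

x = 7 - 9t, y = -1 - t, z = 7


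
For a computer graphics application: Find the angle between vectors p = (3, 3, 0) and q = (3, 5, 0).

p·q = 3·3 + 3·5 + 0·0 = 9 + 15 + 0 = 24
|p| = √(3² + 3² + 0²) = √18 ≈ 4.243
|q| = √(3² + 5² + 0²) = √34 ≈ 5.831
cos θ = (p·q)/(|p||q|) = 24/(4.243·5.831) ≈ 0.9701
θ = arccos(0.9701) ≈ 14.04°

14.04°


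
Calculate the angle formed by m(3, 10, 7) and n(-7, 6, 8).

m·n = 3·(-7) + 10·6 + 7·8 = -21 + 60 + 56 = 95
|m| = √(3² + 10² + 7²) = √158 ≈ 12.57
|n| = √((-7)² + 6² + 8²) = √149 ≈ 12.21
cos θ = (m·n)/(|m||n|) = 95/(12.57·12.21) ≈ 0.6192
θ = arccos(0.6192) ≈ 51.75°

51.75°


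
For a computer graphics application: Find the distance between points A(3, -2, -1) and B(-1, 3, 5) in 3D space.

d = √[(x₂-x₁)² + (y₂-y₁)² + (z₂-z₁)²]
  = √[(-4)² + 5² + 6²]
  = √[16 + 25 + 36]
  = √77
  ≈ 8.775

8.775


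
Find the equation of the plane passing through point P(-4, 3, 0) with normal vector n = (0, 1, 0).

The plane through P with normal n = (a, b, c) satisfies n·(r - P) = 0,
i.e. ax + by + cz = a·x₀ + b·y₀ + c·z₀.
d = 0·(-4) + 1·3 + 0·0
  = 0 + 3 + 0
  = 3
Equation: y = 3

y = 3


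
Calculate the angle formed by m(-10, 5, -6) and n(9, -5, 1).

m·n = (-10)·9 + 5·(-5) + (-6)·1 = -90 - 25 - 6 = -121
|m| = √((-10)² + 5² + (-6)²) = √161 ≈ 12.69
|n| = √(9² + (-5)² + 1²) = √107 ≈ 10.34
cos θ = (m·n)/(|m||n|) = -121/(12.69·10.34) ≈ -0.9219
θ = arccos(-0.9219) ≈ 157.2°

157.2°


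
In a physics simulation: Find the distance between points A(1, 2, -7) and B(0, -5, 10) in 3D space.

d = √[(x₂-x₁)² + (y₂-y₁)² + (z₂-z₁)²]
  = √[(-1)² + (-7)² + 17²]
  = √[1 + 49 + 289]
  = √339
  ≈ 18.41

18.41


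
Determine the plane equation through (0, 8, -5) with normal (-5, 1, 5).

The plane through P with normal n = (a, b, c) satisfies n·(r - P) = 0,
i.e. ax + by + cz = a·x₀ + b·y₀ + c·z₀.
d = (-5)·0 + 1·8 + 5·(-5)
  = 0 + 8 - 25
  = -17
Equation: -5x + y + 5z = -17

-5x + y + 5z = -17


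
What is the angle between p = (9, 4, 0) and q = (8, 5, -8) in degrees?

p·q = 9·8 + 4·5 + 0·(-8) = 72 + 20 + 0 = 92
|p| = √(9² + 4² + 0²) = √97 ≈ 9.849
|q| = √(8² + 5² + (-8)²) = √153 ≈ 12.37
cos θ = (p·q)/(|p||q|) = 92/(9.849·12.37) ≈ 0.7552
θ = arccos(0.7552) ≈ 40.96°

40.96°


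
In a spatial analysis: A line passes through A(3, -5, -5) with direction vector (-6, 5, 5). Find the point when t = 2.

P(t) = A + t·d
  = (3 + (-6)·2, -5 + 5·2, -5 + 5·2)
  = (3 - 12, -5 + 10, -5 + 10)
  = (-9, 5, 5)

(-9, 5, 5)


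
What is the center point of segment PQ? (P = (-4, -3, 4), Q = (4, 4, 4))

M = ((x₁+x₂)/2, (y₁+y₂)/2, (z₁+z₂)/2)
  = ((-4 + 4)/2, (-3 + 4)/2, (4 + 4)/2)
  = (0/2, 1/2, 8/2)
  = (0, 0.5, 4)

(0, 0.5, 4)


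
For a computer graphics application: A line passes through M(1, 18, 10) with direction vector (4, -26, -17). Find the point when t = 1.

P(t) = M + t·d
  = (1 + 4·1, 18 + (-26)·1, 10 + (-17)·1)
  = (1 + 4, 18 - 26, 10 - 17)
  = (5, -8, -7)

(5, -8, -7)


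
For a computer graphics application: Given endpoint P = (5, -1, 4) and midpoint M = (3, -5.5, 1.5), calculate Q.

Q = 2M - P
  = (2·3 - 5, 2·(-5.5) - (-1), 2·1.5 - 4)
  = (6 - 5, -11 + 1, 3 - 4)
  = (1, -10, -1)

(1, -10, -1)


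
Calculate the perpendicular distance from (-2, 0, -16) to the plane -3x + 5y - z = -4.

distance = |a·x₀ + b·y₀ + c·z₀ - d| / √(a² + b² + c²)
  = |(-3)·(-2) + 5·0 + (-1)·(-16) - (-4)| / √((-3)² + 5² + (-1)²)
  = |6 + 0 + 16 + 4| / √(9 + 25 + 1)
  = |26| / √35
  = 26 / 5.916
  ≈ 4.395

4.395


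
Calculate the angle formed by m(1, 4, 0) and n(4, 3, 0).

m·n = 1·4 + 4·3 + 0·0 = 4 + 12 + 0 = 16
|m| = √(1² + 4² + 0²) = √17 ≈ 4.123
|n| = √(4² + 3² + 0²) = √25 ≈ 5
cos θ = (m·n)/(|m||n|) = 16/(4.123·5) ≈ 0.7761
θ = arccos(0.7761) ≈ 39.09°

39.09°


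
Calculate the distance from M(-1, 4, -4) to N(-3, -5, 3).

d = √[(x₂-x₁)² + (y₂-y₁)² + (z₂-z₁)²]
  = √[(-2)² + (-9)² + 7²]
  = √[4 + 81 + 49]
  = √134
  ≈ 11.58

11.58


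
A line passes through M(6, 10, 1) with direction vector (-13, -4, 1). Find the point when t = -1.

P(t) = M + t·d
  = (6 + (-13)·(-1), 10 + (-4)·(-1), 1 + 1·(-1))
  = (6 + 13, 10 + 4, 1 - 1)
  = (19, 14, 0)

(19, 14, 0)


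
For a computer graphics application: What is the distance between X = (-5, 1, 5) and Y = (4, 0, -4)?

d = √[(x₂-x₁)² + (y₂-y₁)² + (z₂-z₁)²]
  = √[9² + (-1)² + (-9)²]
  = √[81 + 1 + 81]
  = √163
  ≈ 12.77

12.77


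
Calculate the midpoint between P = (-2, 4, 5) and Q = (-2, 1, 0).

M = ((x₁+x₂)/2, (y₁+y₂)/2, (z₁+z₂)/2)
  = ((-2 - 2)/2, (4 + 1)/2, (5 + 0)/2)
  = (-4/2, 5/2, 5/2)
  = (-2, 2.5, 2.5)

(-2, 2.5, 2.5)


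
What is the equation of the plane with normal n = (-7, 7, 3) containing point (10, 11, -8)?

The plane through P with normal n = (a, b, c) satisfies n·(r - P) = 0,
i.e. ax + by + cz = a·x₀ + b·y₀ + c·z₀.
d = (-7)·10 + 7·11 + 3·(-8)
  = -70 + 77 - 24
  = -17
Equation: -7x + 7y + 3z = -17

-7x + 7y + 3z = -17


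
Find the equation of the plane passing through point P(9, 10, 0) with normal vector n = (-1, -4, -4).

The plane through P with normal n = (a, b, c) satisfies n·(r - P) = 0,
i.e. ax + by + cz = a·x₀ + b·y₀ + c·z₀.
d = (-1)·9 + (-4)·10 + (-4)·0
  = -9 - 40 + 0
  = -49
Equation: -x - 4y - 4z = -49

-x - 4y - 4z = -49


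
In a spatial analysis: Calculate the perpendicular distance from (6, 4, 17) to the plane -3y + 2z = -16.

distance = |a·x₀ + b·y₀ + c·z₀ - d| / √(a² + b² + c²)
  = |0·6 + (-3)·4 + 2·17 - (-16)| / √(0² + (-3)² + 2²)
  = |0 - 12 + 34 + 16| / √(0 + 9 + 4)
  = |38| / √13
  = 38 / 3.606
  ≈ 10.54

10.54


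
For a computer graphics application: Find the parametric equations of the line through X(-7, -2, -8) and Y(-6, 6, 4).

Direction vector d = Y - X = (-6 + 7, 6 + 2, 4 + 8) = (1, 8, 12)
Parametric form r = X + t·d:
x = -7 + t, y = -2 + 8t, z = -8 + 12t

x = -7 + t, y = -2 + 8t, z = -8 + 12t


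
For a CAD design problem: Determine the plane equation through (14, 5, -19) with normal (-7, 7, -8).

The plane through P with normal n = (a, b, c) satisfies n·(r - P) = 0,
i.e. ax + by + cz = a·x₀ + b·y₀ + c·z₀.
d = (-7)·14 + 7·5 + (-8)·(-19)
  = -98 + 35 + 152
  = 89
Equation: -7x + 7y - 8z = 89

-7x + 7y - 8z = 89


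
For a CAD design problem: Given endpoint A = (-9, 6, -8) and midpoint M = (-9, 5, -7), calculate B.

B = 2M - A
  = (2·(-9) - (-9), 2·5 - 6, 2·(-7) - (-8))
  = (-18 + 9, 10 - 6, -14 + 8)
  = (-9, 4, -6)

(-9, 4, -6)


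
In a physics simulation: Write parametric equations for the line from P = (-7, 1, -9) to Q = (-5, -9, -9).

Direction vector d = Q - P = (-5 + 7, -9 - 1, -9 + 9) = (2, -10, 0)
Parametric form r = P + t·d:
x = -7 + 2t, y = 1 - 10t, z = -9

x = -7 + 2t, y = 1 - 10t, z = -9


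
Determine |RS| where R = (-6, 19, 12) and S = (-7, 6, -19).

d = √[(x₂-x₁)² + (y₂-y₁)² + (z₂-z₁)²]
  = √[(-1)² + (-13)² + (-31)²]
  = √[1 + 169 + 961]
  = √1131
  ≈ 33.63

33.63


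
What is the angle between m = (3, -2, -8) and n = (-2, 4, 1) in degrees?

m·n = 3·(-2) + (-2)·4 + (-8)·1 = -6 - 8 - 8 = -22
|m| = √(3² + (-2)² + (-8)²) = √77 ≈ 8.775
|n| = √((-2)² + 4² + 1²) = √21 ≈ 4.583
cos θ = (m·n)/(|m||n|) = -22/(8.775·4.583) ≈ -0.5471
θ = arccos(-0.5471) ≈ 123.2°

123.2°


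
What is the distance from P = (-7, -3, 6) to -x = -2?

distance = |a·x₀ + b·y₀ + c·z₀ - d| / √(a² + b² + c²)
  = |(-1)·(-7) + 0·(-3) + 0·6 - (-2)| / √((-1)² + 0² + 0²)
  = |7 + 0 + 0 + 2| / √(1 + 0 + 0)
  = |9| / √1
  = 9 / 1
  ≈ 9

9


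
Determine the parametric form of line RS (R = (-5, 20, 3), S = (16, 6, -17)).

Direction vector d = S - R = (16 + 5, 6 - 20, -17 - 3) = (21, -14, -20)
Parametric form r = R + t·d:
x = -5 + 21t, y = 20 - 14t, z = 3 - 20t

x = -5 + 21t, y = 20 - 14t, z = 3 - 20t


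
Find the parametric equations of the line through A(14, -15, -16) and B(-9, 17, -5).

Direction vector d = B - A = (-9 - 14, 17 + 15, -5 + 16) = (-23, 32, 11)
Parametric form r = A + t·d:
x = 14 - 23t, y = -15 + 32t, z = -16 + 11t

x = 14 - 23t, y = -15 + 32t, z = -16 + 11t


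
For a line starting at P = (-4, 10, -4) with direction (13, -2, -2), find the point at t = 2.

P(t) = P + t·d
  = (-4 + 13·2, 10 + (-2)·2, -4 + (-2)·2)
  = (-4 + 26, 10 - 4, -4 - 4)
  = (22, 6, -8)

(22, 6, -8)


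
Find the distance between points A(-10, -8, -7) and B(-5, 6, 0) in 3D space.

d = √[(x₂-x₁)² + (y₂-y₁)² + (z₂-z₁)²]
  = √[5² + 14² + 7²]
  = √[25 + 196 + 49]
  = √270
  ≈ 16.43

16.43


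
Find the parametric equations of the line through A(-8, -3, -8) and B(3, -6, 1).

Direction vector d = B - A = (3 + 8, -6 + 3, 1 + 8) = (11, -3, 9)
Parametric form r = A + t·d:
x = -8 + 11t, y = -3 - 3t, z = -8 + 9t

x = -8 + 11t, y = -3 - 3t, z = -8 + 9t


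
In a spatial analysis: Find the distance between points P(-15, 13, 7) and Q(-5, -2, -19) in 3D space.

d = √[(x₂-x₁)² + (y₂-y₁)² + (z₂-z₁)²]
  = √[10² + (-15)² + (-26)²]
  = √[100 + 225 + 676]
  = √1001
  ≈ 31.64

31.64


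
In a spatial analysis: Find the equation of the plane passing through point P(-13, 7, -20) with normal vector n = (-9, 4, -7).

The plane through P with normal n = (a, b, c) satisfies n·(r - P) = 0,
i.e. ax + by + cz = a·x₀ + b·y₀ + c·z₀.
d = (-9)·(-13) + 4·7 + (-7)·(-20)
  = 117 + 28 + 140
  = 285
Equation: -9x + 4y - 7z = 285

-9x + 4y - 7z = 285


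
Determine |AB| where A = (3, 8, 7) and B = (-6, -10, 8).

d = √[(x₂-x₁)² + (y₂-y₁)² + (z₂-z₁)²]
  = √[(-9)² + (-18)² + 1²]
  = √[81 + 324 + 1]
  = √406
  ≈ 20.15

20.15


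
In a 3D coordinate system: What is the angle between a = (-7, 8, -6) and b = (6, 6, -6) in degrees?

a·b = (-7)·6 + 8·6 + (-6)·(-6) = -42 + 48 + 36 = 42
|a| = √((-7)² + 8² + (-6)²) = √149 ≈ 12.21
|b| = √(6² + 6² + (-6)²) = √108 ≈ 10.39
cos θ = (a·b)/(|a||b|) = 42/(12.21·10.39) ≈ 0.3311
θ = arccos(0.3311) ≈ 70.67°

70.67°


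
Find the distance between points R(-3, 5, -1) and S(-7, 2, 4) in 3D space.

d = √[(x₂-x₁)² + (y₂-y₁)² + (z₂-z₁)²]
  = √[(-4)² + (-3)² + 5²]
  = √[16 + 9 + 25]
  = √50
  ≈ 7.071

7.071


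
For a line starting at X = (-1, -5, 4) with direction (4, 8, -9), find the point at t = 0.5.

P(t) = X + t·d
  = (-1 + 4·0.5, -5 + 8·0.5, 4 + (-9)·0.5)
  = (-1 + 2, -5 + 4, 4 - 4.5)
  = (1, -1, -0.5)

(1, -1, -0.5)


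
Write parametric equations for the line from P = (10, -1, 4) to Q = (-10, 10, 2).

Direction vector d = Q - P = (-10 - 10, 10 + 1, 2 - 4) = (-20, 11, -2)
Parametric form r = P + t·d:
x = 10 - 20t, y = -1 + 11t, z = 4 - 2t

x = 10 - 20t, y = -1 + 11t, z = 4 - 2t


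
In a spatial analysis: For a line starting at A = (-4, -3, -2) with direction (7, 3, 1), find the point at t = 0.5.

P(t) = A + t·d
  = (-4 + 7·0.5, -3 + 3·0.5, -2 + 1·0.5)
  = (-4 + 3.5, -3 + 1.5, -2 + 0.5)
  = (-0.5, -1.5, -1.5)

(-0.5, -1.5, -1.5)


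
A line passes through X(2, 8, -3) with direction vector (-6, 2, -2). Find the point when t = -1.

P(t) = X + t·d
  = (2 + (-6)·(-1), 8 + 2·(-1), -3 + (-2)·(-1))
  = (2 + 6, 8 - 2, -3 + 2)
  = (8, 6, -1)

(8, 6, -1)


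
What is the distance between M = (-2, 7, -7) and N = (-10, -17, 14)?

d = √[(x₂-x₁)² + (y₂-y₁)² + (z₂-z₁)²]
  = √[(-8)² + (-24)² + 21²]
  = √[64 + 576 + 441]
  = √1081
  ≈ 32.88

32.88


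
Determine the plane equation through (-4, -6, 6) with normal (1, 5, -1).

The plane through P with normal n = (a, b, c) satisfies n·(r - P) = 0,
i.e. ax + by + cz = a·x₀ + b·y₀ + c·z₀.
d = 1·(-4) + 5·(-6) + (-1)·6
  = -4 - 30 - 6
  = -40
Equation: x + 5y - z = -40

x + 5y - z = -40


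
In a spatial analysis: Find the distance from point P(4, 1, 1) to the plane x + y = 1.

distance = |a·x₀ + b·y₀ + c·z₀ - d| / √(a² + b² + c²)
  = |1·4 + 1·1 + 0·1 - 1| / √(1² + 1² + 0²)
  = |4 + 1 + 0 - 1| / √(1 + 1 + 0)
  = |4| / √2
  = 4 / 1.414
  ≈ 2.828

2.828


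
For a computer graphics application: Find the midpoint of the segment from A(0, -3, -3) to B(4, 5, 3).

M = ((x₁+x₂)/2, (y₁+y₂)/2, (z₁+z₂)/2)
  = ((0 + 4)/2, (-3 + 5)/2, (-3 + 3)/2)
  = (4/2, 2/2, 0/2)
  = (2, 1, 0)

(2, 1, 0)


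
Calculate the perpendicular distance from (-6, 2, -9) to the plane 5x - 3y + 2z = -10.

distance = |a·x₀ + b·y₀ + c·z₀ - d| / √(a² + b² + c²)
  = |5·(-6) + (-3)·2 + 2·(-9) - (-10)| / √(5² + (-3)² + 2²)
  = |-30 - 6 - 18 + 10| / √(25 + 9 + 4)
  = |-44| / √38
  = 44 / 6.164
  ≈ 7.138

7.138


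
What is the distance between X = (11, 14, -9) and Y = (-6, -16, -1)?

d = √[(x₂-x₁)² + (y₂-y₁)² + (z₂-z₁)²]
  = √[(-17)² + (-30)² + 8²]
  = √[289 + 900 + 64]
  = √1253
  ≈ 35.4

35.4


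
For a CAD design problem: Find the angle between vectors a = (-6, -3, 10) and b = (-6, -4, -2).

a·b = (-6)·(-6) + (-3)·(-4) + 10·(-2) = 36 + 12 - 20 = 28
|a| = √((-6)² + (-3)² + 10²) = √145 ≈ 12.04
|b| = √((-6)² + (-4)² + (-2)²) = √56 ≈ 7.483
cos θ = (a·b)/(|a||b|) = 28/(12.04·7.483) ≈ 0.3107
θ = arccos(0.3107) ≈ 71.9°

71.9°


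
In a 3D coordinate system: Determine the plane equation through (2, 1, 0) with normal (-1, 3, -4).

The plane through P with normal n = (a, b, c) satisfies n·(r - P) = 0,
i.e. ax + by + cz = a·x₀ + b·y₀ + c·z₀.
d = (-1)·2 + 3·1 + (-4)·0
  = -2 + 3 + 0
  = 1
Equation: -x + 3y - 4z = 1

-x + 3y - 4z = 1


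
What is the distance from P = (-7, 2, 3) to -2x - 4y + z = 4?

distance = |a·x₀ + b·y₀ + c·z₀ - d| / √(a² + b² + c²)
  = |(-2)·(-7) + (-4)·2 + 1·3 - 4| / √((-2)² + (-4)² + 1²)
  = |14 - 8 + 3 - 4| / √(4 + 16 + 1)
  = |5| / √21
  = 5 / 4.583
  ≈ 1.091

1.091


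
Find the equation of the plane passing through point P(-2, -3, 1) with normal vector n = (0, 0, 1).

The plane through P with normal n = (a, b, c) satisfies n·(r - P) = 0,
i.e. ax + by + cz = a·x₀ + b·y₀ + c·z₀.
d = 0·(-2) + 0·(-3) + 1·1
  = 0 + 0 + 1
  = 1
Equation: z = 1

z = 1


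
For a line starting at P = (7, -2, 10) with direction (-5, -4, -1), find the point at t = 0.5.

P(t) = P + t·d
  = (7 + (-5)·0.5, -2 + (-4)·0.5, 10 + (-1)·0.5)
  = (7 - 2.5, -2 - 2, 10 - 0.5)
  = (4.5, -4, 9.5)

(4.5, -4, 9.5)


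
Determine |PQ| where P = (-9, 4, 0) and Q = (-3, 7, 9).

d = √[(x₂-x₁)² + (y₂-y₁)² + (z₂-z₁)²]
  = √[6² + 3² + 9²]
  = √[36 + 9 + 81]
  = √126
  ≈ 11.22

11.22


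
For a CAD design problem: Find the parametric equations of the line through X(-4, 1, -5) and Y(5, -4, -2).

Direction vector d = Y - X = (5 + 4, -4 - 1, -2 + 5) = (9, -5, 3)
Parametric form r = X + t·d:
x = -4 + 9t, y = 1 - 5t, z = -5 + 3t

x = -4 + 9t, y = 1 - 5t, z = -5 + 3t


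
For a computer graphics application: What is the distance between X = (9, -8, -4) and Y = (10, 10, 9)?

d = √[(x₂-x₁)² + (y₂-y₁)² + (z₂-z₁)²]
  = √[1² + 18² + 13²]
  = √[1 + 324 + 169]
  = √494
  ≈ 22.23

22.23


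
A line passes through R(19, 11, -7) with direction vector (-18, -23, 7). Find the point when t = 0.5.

P(t) = R + t·d
  = (19 + (-18)·0.5, 11 + (-23)·0.5, -7 + 7·0.5)
  = (19 - 9, 11 - 11.5, -7 + 3.5)
  = (10, -0.5, -3.5)

(10, -0.5, -3.5)


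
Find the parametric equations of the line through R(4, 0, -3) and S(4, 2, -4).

Direction vector d = S - R = (4 - 4, 2 + 0, -4 + 3) = (0, 2, -1)
Parametric form r = R + t·d:
x = 4, y = 0 + 2t, z = -3 - t

x = 4, y = 0 + 2t, z = -3 - t


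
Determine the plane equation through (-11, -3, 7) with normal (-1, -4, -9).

The plane through P with normal n = (a, b, c) satisfies n·(r - P) = 0,
i.e. ax + by + cz = a·x₀ + b·y₀ + c·z₀.
d = (-1)·(-11) + (-4)·(-3) + (-9)·7
  = 11 + 12 - 63
  = -40
Equation: -x - 4y - 9z = -40

-x - 4y - 9z = -40


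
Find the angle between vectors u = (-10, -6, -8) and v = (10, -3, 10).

u·v = (-10)·10 + (-6)·(-3) + (-8)·10 = -100 + 18 - 80 = -162
|u| = √((-10)² + (-6)² + (-8)²) = √200 ≈ 14.14
|v| = √(10² + (-3)² + 10²) = √209 ≈ 14.46
cos θ = (u·v)/(|u||v|) = -162/(14.14·14.46) ≈ -0.7924
θ = arccos(-0.7924) ≈ 142.4°

142.4°


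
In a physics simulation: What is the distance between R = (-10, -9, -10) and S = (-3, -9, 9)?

d = √[(x₂-x₁)² + (y₂-y₁)² + (z₂-z₁)²]
  = √[7² + 0² + 19²]
  = √[49 + 0 + 361]
  = √410
  ≈ 20.25

20.25


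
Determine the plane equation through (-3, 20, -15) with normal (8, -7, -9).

The plane through P with normal n = (a, b, c) satisfies n·(r - P) = 0,
i.e. ax + by + cz = a·x₀ + b·y₀ + c·z₀.
d = 8·(-3) + (-7)·20 + (-9)·(-15)
  = -24 - 140 + 135
  = -29
Equation: 8x - 7y - 9z = -29

8x - 7y - 9z = -29


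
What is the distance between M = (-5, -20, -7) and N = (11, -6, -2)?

d = √[(x₂-x₁)² + (y₂-y₁)² + (z₂-z₁)²]
  = √[16² + 14² + 5²]
  = √[256 + 196 + 25]
  = √477
  ≈ 21.84

21.84


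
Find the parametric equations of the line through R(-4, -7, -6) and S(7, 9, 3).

Direction vector d = S - R = (7 + 4, 9 + 7, 3 + 6) = (11, 16, 9)
Parametric form r = R + t·d:
x = -4 + 11t, y = -7 + 16t, z = -6 + 9t

x = -4 + 11t, y = -7 + 16t, z = -6 + 9t


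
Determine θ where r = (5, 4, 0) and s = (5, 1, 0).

r·s = 5·5 + 4·1 + 0·0 = 25 + 4 + 0 = 29
|r| = √(5² + 4² + 0²) = √41 ≈ 6.403
|s| = √(5² + 1² + 0²) = √26 ≈ 5.099
cos θ = (r·s)/(|r||s|) = 29/(6.403·5.099) ≈ 0.8882
θ = arccos(0.8882) ≈ 27.35°

27.35°


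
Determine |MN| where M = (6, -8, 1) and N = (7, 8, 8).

d = √[(x₂-x₁)² + (y₂-y₁)² + (z₂-z₁)²]
  = √[1² + 16² + 7²]
  = √[1 + 256 + 49]
  = √306
  ≈ 17.49

17.49


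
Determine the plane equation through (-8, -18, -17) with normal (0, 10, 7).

The plane through P with normal n = (a, b, c) satisfies n·(r - P) = 0,
i.e. ax + by + cz = a·x₀ + b·y₀ + c·z₀.
d = 0·(-8) + 10·(-18) + 7·(-17)
  = 0 - 180 - 119
  = -299
Equation: 10y + 7z = -299

10y + 7z = -299


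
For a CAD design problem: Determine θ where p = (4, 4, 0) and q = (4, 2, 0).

p·q = 4·4 + 4·2 + 0·0 = 16 + 8 + 0 = 24
|p| = √(4² + 4² + 0²) = √32 ≈ 5.657
|q| = √(4² + 2² + 0²) = √20 ≈ 4.472
cos θ = (p·q)/(|p||q|) = 24/(5.657·4.472) ≈ 0.9487
θ = arccos(0.9487) ≈ 18.43°

18.43°


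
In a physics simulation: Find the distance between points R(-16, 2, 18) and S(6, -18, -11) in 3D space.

d = √[(x₂-x₁)² + (y₂-y₁)² + (z₂-z₁)²]
  = √[22² + (-20)² + (-29)²]
  = √[484 + 400 + 841]
  = √1725
  ≈ 41.53

41.53


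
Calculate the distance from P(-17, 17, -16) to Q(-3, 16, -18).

d = √[(x₂-x₁)² + (y₂-y₁)² + (z₂-z₁)²]
  = √[14² + (-1)² + (-2)²]
  = √[196 + 1 + 4]
  = √201
  ≈ 14.18

14.18


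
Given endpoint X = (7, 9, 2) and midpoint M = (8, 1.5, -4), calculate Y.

Y = 2M - X
  = (2·8 - 7, 2·1.5 - 9, 2·(-4) - 2)
  = (16 - 7, 3 - 9, -8 - 2)
  = (9, -6, -10)

(9, -6, -10)


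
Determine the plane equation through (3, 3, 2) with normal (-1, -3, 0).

The plane through P with normal n = (a, b, c) satisfies n·(r - P) = 0,
i.e. ax + by + cz = a·x₀ + b·y₀ + c·z₀.
d = (-1)·3 + (-3)·3 + 0·2
  = -3 - 9 + 0
  = -12
Equation: -x - 3y = -12

-x - 3y = -12


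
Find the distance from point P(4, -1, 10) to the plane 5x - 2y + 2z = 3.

distance = |a·x₀ + b·y₀ + c·z₀ - d| / √(a² + b² + c²)
  = |5·4 + (-2)·(-1) + 2·10 - 3| / √(5² + (-2)² + 2²)
  = |20 + 2 + 20 - 3| / √(25 + 4 + 4)
  = |39| / √33
  = 39 / 5.745
  ≈ 6.789

6.789


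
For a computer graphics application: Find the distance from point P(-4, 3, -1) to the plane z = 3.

distance = |a·x₀ + b·y₀ + c·z₀ - d| / √(a² + b² + c²)
  = |0·(-4) + 0·3 + 1·(-1) - 3| / √(0² + 0² + 1²)
  = |0 + 0 - 1 - 3| / √(0 + 0 + 1)
  = |-4| / √1
  = 4 / 1
  ≈ 4

4


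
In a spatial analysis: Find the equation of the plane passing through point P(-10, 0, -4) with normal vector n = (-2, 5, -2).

The plane through P with normal n = (a, b, c) satisfies n·(r - P) = 0,
i.e. ax + by + cz = a·x₀ + b·y₀ + c·z₀.
d = (-2)·(-10) + 5·0 + (-2)·(-4)
  = 20 + 0 + 8
  = 28
Equation: -2x + 5y - 2z = 28

-2x + 5y - 2z = 28


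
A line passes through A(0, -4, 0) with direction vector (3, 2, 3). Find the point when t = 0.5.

P(t) = A + t·d
  = (0 + 3·0.5, -4 + 2·0.5, 0 + 3·0.5)
  = (0 + 1.5, -4 + 1, 0 + 1.5)
  = (1.5, -3, 1.5)

(1.5, -3, 1.5)


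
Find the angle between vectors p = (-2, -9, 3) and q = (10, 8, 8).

p·q = (-2)·10 + (-9)·8 + 3·8 = -20 - 72 + 24 = -68
|p| = √((-2)² + (-9)² + 3²) = √94 ≈ 9.695
|q| = √(10² + 8² + 8²) = √228 ≈ 15.1
cos θ = (p·q)/(|p||q|) = -68/(9.695·15.1) ≈ -0.4645
θ = arccos(-0.4645) ≈ 117.7°

117.7°


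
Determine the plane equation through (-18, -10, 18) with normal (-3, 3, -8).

The plane through P with normal n = (a, b, c) satisfies n·(r - P) = 0,
i.e. ax + by + cz = a·x₀ + b·y₀ + c·z₀.
d = (-3)·(-18) + 3·(-10) + (-8)·18
  = 54 - 30 - 144
  = -120
Equation: -3x + 3y - 8z = -120

-3x + 3y - 8z = -120


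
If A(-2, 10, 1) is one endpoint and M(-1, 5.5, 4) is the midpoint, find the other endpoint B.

B = 2M - A
  = (2·(-1) - (-2), 2·5.5 - 10, 2·4 - 1)
  = (-2 + 2, 11 - 10, 8 - 1)
  = (0, 1, 7)

(0, 1, 7)


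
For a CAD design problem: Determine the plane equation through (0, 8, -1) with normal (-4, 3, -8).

The plane through P with normal n = (a, b, c) satisfies n·(r - P) = 0,
i.e. ax + by + cz = a·x₀ + b·y₀ + c·z₀.
d = (-4)·0 + 3·8 + (-8)·(-1)
  = 0 + 24 + 8
  = 32
Equation: -4x + 3y - 8z = 32

-4x + 3y - 8z = 32


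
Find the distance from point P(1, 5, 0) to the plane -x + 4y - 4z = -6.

distance = |a·x₀ + b·y₀ + c·z₀ - d| / √(a² + b² + c²)
  = |(-1)·1 + 4·5 + (-4)·0 - (-6)| / √((-1)² + 4² + (-4)²)
  = |-1 + 20 + 0 + 6| / √(1 + 16 + 16)
  = |25| / √33
  = 25 / 5.745
  ≈ 4.352

4.352


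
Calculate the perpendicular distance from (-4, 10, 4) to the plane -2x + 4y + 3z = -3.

distance = |a·x₀ + b·y₀ + c·z₀ - d| / √(a² + b² + c²)
  = |(-2)·(-4) + 4·10 + 3·4 - (-3)| / √((-2)² + 4² + 3²)
  = |8 + 40 + 12 + 3| / √(4 + 16 + 9)
  = |63| / √29
  = 63 / 5.385
  ≈ 11.7

11.7


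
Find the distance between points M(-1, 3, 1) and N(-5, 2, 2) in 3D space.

d = √[(x₂-x₁)² + (y₂-y₁)² + (z₂-z₁)²]
  = √[(-4)² + (-1)² + 1²]
  = √[16 + 1 + 1]
  = √18
  ≈ 4.243

4.243


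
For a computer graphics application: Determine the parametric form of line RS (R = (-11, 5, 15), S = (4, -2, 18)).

Direction vector d = S - R = (4 + 11, -2 - 5, 18 - 15) = (15, -7, 3)
Parametric form r = R + t·d:
x = -11 + 15t, y = 5 - 7t, z = 15 + 3t

x = -11 + 15t, y = 5 - 7t, z = 15 + 3t


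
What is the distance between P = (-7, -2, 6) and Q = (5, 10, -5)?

d = √[(x₂-x₁)² + (y₂-y₁)² + (z₂-z₁)²]
  = √[12² + 12² + (-11)²]
  = √[144 + 144 + 121]
  = √409
  ≈ 20.22

20.22


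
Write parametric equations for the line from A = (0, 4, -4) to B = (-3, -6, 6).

Direction vector d = B - A = (-3 + 0, -6 - 4, 6 + 4) = (-3, -10, 10)
Parametric form r = A + t·d:
x = 0 - 3t, y = 4 - 10t, z = -4 + 10t

x = 0 - 3t, y = 4 - 10t, z = -4 + 10t


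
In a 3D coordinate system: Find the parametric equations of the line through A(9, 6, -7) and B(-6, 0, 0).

Direction vector d = B - A = (-6 - 9, 0 - 6, 0 + 7) = (-15, -6, 7)
Parametric form r = A + t·d:
x = 9 - 15t, y = 6 - 6t, z = -7 + 7t

x = 9 - 15t, y = 6 - 6t, z = -7 + 7t


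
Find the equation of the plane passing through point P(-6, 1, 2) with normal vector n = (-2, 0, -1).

The plane through P with normal n = (a, b, c) satisfies n·(r - P) = 0,
i.e. ax + by + cz = a·x₀ + b·y₀ + c·z₀.
d = (-2)·(-6) + 0·1 + (-1)·2
  = 12 + 0 - 2
  = 10
Equation: -2x - z = 10

-2x - z = 10


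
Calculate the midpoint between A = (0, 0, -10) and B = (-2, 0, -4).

M = ((x₁+x₂)/2, (y₁+y₂)/2, (z₁+z₂)/2)
  = ((0 - 2)/2, (0 + 0)/2, (-10 - 4)/2)
  = (-2/2, 0/2, -14/2)
  = (-1, 0, -7)

(-1, 0, -7)


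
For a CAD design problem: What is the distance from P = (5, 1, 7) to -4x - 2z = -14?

distance = |a·x₀ + b·y₀ + c·z₀ - d| / √(a² + b² + c²)
  = |(-4)·5 + 0·1 + (-2)·7 - (-14)| / √((-4)² + 0² + (-2)²)
  = |-20 + 0 - 14 + 14| / √(16 + 0 + 4)
  = |-20| / √20
  = 20 / 4.472
  ≈ 4.472

4.472


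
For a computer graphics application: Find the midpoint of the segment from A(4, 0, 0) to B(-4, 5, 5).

M = ((x₁+x₂)/2, (y₁+y₂)/2, (z₁+z₂)/2)
  = ((4 - 4)/2, (0 + 5)/2, (0 + 5)/2)
  = (0/2, 5/2, 5/2)
  = (0, 2.5, 2.5)

(0, 2.5, 2.5)


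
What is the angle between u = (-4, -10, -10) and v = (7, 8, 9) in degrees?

u·v = (-4)·7 + (-10)·8 + (-10)·9 = -28 - 80 - 90 = -198
|u| = √((-4)² + (-10)² + (-10)²) = √216 ≈ 14.7
|v| = √(7² + 8² + 9²) = √194 ≈ 13.93
cos θ = (u·v)/(|u||v|) = -198/(14.7·13.93) ≈ -0.9672
θ = arccos(-0.9672) ≈ 165.3°

165.3°


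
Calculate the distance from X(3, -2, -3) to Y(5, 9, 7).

d = √[(x₂-x₁)² + (y₂-y₁)² + (z₂-z₁)²]
  = √[2² + 11² + 10²]
  = √[4 + 121 + 100]
  = √225
  ≈ 15

15


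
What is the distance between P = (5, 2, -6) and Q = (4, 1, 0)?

d = √[(x₂-x₁)² + (y₂-y₁)² + (z₂-z₁)²]
  = √[(-1)² + (-1)² + 6²]
  = √[1 + 1 + 36]
  = √38
  ≈ 6.164

6.164


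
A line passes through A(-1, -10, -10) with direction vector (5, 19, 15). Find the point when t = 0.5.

P(t) = A + t·d
  = (-1 + 5·0.5, -10 + 19·0.5, -10 + 15·0.5)
  = (-1 + 2.5, -10 + 9.5, -10 + 7.5)
  = (1.5, -0.5, -2.5)

(1.5, -0.5, -2.5)


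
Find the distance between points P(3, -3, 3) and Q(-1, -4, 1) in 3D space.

d = √[(x₂-x₁)² + (y₂-y₁)² + (z₂-z₁)²]
  = √[(-4)² + (-1)² + (-2)²]
  = √[16 + 1 + 4]
  = √21
  ≈ 4.583

4.583


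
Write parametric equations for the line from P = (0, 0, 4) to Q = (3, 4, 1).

Direction vector d = Q - P = (3 + 0, 4 + 0, 1 - 4) = (3, 4, -3)
Parametric form r = P + t·d:
x = 0 + 3t, y = 0 + 4t, z = 4 - 3t

x = 0 + 3t, y = 0 + 4t, z = 4 - 3t


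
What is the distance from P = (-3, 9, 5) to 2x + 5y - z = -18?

distance = |a·x₀ + b·y₀ + c·z₀ - d| / √(a² + b² + c²)
  = |2·(-3) + 5·9 + (-1)·5 - (-18)| / √(2² + 5² + (-1)²)
  = |-6 + 45 - 5 + 18| / √(4 + 25 + 1)
  = |52| / √30
  = 52 / 5.477
  ≈ 9.494

9.494


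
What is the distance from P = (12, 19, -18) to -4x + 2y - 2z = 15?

distance = |a·x₀ + b·y₀ + c·z₀ - d| / √(a² + b² + c²)
  = |(-4)·12 + 2·19 + (-2)·(-18) - 15| / √((-4)² + 2² + (-2)²)
  = |-48 + 38 + 36 - 15| / √(16 + 4 + 4)
  = |11| / √24
  = 11 / 4.899
  ≈ 2.245

2.245


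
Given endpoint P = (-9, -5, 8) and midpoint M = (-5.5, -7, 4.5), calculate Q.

Q = 2M - P
  = (2·(-5.5) - (-9), 2·(-7) - (-5), 2·4.5 - 8)
  = (-11 + 9, -14 + 5, 9 - 8)
  = (-2, -9, 1)

(-2, -9, 1)


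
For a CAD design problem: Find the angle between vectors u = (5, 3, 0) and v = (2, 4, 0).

u·v = 5·2 + 3·4 + 0·0 = 10 + 12 + 0 = 22
|u| = √(5² + 3² + 0²) = √34 ≈ 5.831
|v| = √(2² + 4² + 0²) = √20 ≈ 4.472
cos θ = (u·v)/(|u||v|) = 22/(5.831·4.472) ≈ 0.8437
θ = arccos(0.8437) ≈ 32.47°

32.47°


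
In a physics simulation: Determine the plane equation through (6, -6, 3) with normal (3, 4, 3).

The plane through P with normal n = (a, b, c) satisfies n·(r - P) = 0,
i.e. ax + by + cz = a·x₀ + b·y₀ + c·z₀.
d = 3·6 + 4·(-6) + 3·3
  = 18 - 24 + 9
  = 3
Equation: 3x + 4y + 3z = 3

3x + 4y + 3z = 3


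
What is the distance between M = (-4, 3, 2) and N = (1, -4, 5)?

d = √[(x₂-x₁)² + (y₂-y₁)² + (z₂-z₁)²]
  = √[5² + (-7)² + 3²]
  = √[25 + 49 + 9]
  = √83
  ≈ 9.11

9.11


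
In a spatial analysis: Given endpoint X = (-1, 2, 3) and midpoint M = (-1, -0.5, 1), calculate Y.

Y = 2M - X
  = (2·(-1) - (-1), 2·(-0.5) - 2, 2·1 - 3)
  = (-2 + 1, -1 - 2, 2 - 3)
  = (-1, -3, -1)

(-1, -3, -1)


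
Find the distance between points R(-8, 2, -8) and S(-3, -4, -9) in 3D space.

d = √[(x₂-x₁)² + (y₂-y₁)² + (z₂-z₁)²]
  = √[5² + (-6)² + (-1)²]
  = √[25 + 36 + 1]
  = √62
  ≈ 7.874

7.874


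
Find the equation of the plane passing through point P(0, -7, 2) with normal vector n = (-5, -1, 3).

The plane through P with normal n = (a, b, c) satisfies n·(r - P) = 0,
i.e. ax + by + cz = a·x₀ + b·y₀ + c·z₀.
d = (-5)·0 + (-1)·(-7) + 3·2
  = 0 + 7 + 6
  = 13
Equation: -5x - y + 3z = 13

-5x - y + 3z = 13
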